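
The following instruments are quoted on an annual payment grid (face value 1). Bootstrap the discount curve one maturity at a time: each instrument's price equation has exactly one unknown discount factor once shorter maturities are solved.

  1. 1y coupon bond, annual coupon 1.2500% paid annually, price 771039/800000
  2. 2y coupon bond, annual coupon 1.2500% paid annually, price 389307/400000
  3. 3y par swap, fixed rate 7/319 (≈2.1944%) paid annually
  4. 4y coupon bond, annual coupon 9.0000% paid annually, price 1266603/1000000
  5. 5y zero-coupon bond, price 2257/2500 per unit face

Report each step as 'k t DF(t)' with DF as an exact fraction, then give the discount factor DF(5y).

step 1 [1y] bond c/1=1/80: DF=(771039/800000 − 1/80·(0))/(1+1/80) = 9519/10000 ≈ 0.951900
step 2 [2y] bond c/1=1/80: DF=(389307/400000 − 1/80·(0.951900))/(1+1/80) = 1899/2000 ≈ 0.949500
step 3 [3y] swap r/1=7/319: DF=(1 − 7/319·(0.951900+0.949500))/(1+7/319) = 9377/10000 ≈ 0.937700
step 4 [4y] bond c/1=9/100: DF=(1266603/1000000 − 9/100·(0.951900+0.949500+0.937700))/(1+9/100) = 2319/2500 ≈ 0.927600
step 5 [5y] zero: DF = P = 2257/2500 ≈ 0.902800

1 1 9519/10000
2 2 1899/2000
3 3 9377/10000
4 4 2319/2500
5 5 2257/2500
DF(5y) = 2257/2500 ≈ 0.902800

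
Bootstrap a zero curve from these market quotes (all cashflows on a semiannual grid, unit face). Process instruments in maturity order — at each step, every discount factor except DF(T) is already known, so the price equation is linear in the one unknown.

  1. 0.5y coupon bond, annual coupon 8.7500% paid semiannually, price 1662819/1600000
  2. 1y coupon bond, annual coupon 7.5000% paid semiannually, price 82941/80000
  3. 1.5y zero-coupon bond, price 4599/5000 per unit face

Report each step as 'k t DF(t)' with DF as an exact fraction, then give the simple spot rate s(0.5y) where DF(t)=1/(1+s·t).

1 1/2 9957/10000
2 1 9633/10000
3 3/2 4599/5000
s(0.5y) = (1/(9957/10000) − 1)/(1/2) = 86/9957 ≈ 0.8637%

step 1 [0.5y] bond c/2=7/160: DF=(1662819/1600000 − 7/160·(0))/(1+7/160) = 9957/10000 ≈ 0.995700
step 2 [1y] bond c/2=3/80: DF=(82941/80000 − 3/80·(0.995700))/(1+3/80) = 9633/10000 ≈ 0.963300
step 3 [1.5y] zero: DF = P = 4599/5000 ≈ 0.919800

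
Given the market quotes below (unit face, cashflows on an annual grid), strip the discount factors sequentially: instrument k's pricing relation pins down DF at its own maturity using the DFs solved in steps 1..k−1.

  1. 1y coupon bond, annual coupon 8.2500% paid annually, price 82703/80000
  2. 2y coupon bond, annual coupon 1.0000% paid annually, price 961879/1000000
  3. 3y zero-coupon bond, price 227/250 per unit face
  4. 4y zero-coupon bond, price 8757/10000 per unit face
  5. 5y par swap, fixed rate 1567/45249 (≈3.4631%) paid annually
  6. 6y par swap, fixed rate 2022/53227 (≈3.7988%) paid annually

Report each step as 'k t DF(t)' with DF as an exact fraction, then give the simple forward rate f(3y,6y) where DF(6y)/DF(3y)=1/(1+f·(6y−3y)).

step 1 [1y] bond c/1=33/400: DF=(82703/80000 − 33/400·(0))/(1+33/400) = 191/200 ≈ 0.955000
step 2 [2y] bond c/1=1/100: DF=(961879/1000000 − 1/100·(0.955000))/(1+1/100) = 9429/10000 ≈ 0.942900
step 3 [3y] zero: DF = P = 227/250 ≈ 0.908000
step 4 [4y] zero: DF = P = 8757/10000 ≈ 0.875700
step 5 [5y] swap r/1=1567/45249: DF=(1 − 1567/45249·(0.955000+0.942900+0.908000+0.875700))/(1+1567/45249) = 8433/10000 ≈ 0.843300
step 6 [6y] swap r/1=2022/53227: DF=(1 − 2022/53227·(0.955000+0.942900+0.908000+0.875700+0.843300))/(1+2022/53227) = 3989/5000 ≈ 0.797800

1 1 191/200
2 2 9429/10000
3 3 227/250
4 4 8757/10000
5 5 8433/10000
6 6 3989/5000
f(3y,6y) = ((227/250)/(3989/5000) − 1)/(3) = 551/11967 ≈ 4.6043%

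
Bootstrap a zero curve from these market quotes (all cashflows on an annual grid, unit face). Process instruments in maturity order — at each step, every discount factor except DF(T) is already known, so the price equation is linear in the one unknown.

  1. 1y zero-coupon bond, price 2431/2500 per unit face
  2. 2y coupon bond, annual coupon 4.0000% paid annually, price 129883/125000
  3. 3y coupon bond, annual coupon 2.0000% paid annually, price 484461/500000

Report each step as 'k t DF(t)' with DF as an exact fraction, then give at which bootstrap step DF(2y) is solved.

1 1 2431/2500
2 2 9617/10000
3 3 114/125
DF(2y) is solved at step 2

step 1 [1y] zero: DF = P = 2431/2500 ≈ 0.972400
step 2 [2y] bond c/1=1/25: DF=(129883/125000 − 1/25·(0.972400))/(1+1/25) = 9617/10000 ≈ 0.961700
step 3 [3y] bond c/1=1/50: DF=(484461/500000 − 1/50·(0.972400+0.961700))/(1+1/50) = 114/125 ≈ 0.912000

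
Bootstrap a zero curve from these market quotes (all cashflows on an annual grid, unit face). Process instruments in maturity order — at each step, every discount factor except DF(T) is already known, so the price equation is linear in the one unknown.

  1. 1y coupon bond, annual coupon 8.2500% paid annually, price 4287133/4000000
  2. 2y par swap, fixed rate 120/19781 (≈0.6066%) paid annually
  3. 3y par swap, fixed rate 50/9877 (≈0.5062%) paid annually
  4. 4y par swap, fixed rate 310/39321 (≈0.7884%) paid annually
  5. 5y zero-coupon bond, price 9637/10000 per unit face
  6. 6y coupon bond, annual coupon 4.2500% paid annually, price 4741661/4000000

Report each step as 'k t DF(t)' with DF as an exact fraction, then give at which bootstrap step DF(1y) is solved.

step 1 [1y] bond c/1=33/400: DF=(4287133/4000000 − 33/400·(0))/(1+33/400) = 9901/10000 ≈ 0.990100
step 2 [2y] swap r/1=120/19781: DF=(1 − 120/19781·(0.990100))/(1+120/19781) = 247/250 ≈ 0.988000
step 3 [3y] swap r/1=50/9877: DF=(1 − 50/9877·(0.990100+0.988000))/(1+50/9877) = 197/200 ≈ 0.985000
step 4 [4y] swap r/1=310/39321: DF=(1 − 310/39321·(0.990100+0.988000+0.985000))/(1+310/39321) = 969/1000 ≈ 0.969000
step 5 [5y] zero: DF = P = 9637/10000 ≈ 0.963700
step 6 [6y] bond c/1=17/400: DF=(4741661/4000000 − 17/400·(0.990100+0.988000+0.985000+0.969000+0.963700))/(1+17/400) = 15/16 ≈ 0.937500

1 1 9901/10000
2 2 247/250
3 3 197/200
4 4 969/1000
5 5 9637/10000
6 6 15/16
DF(1y) is solved at step 1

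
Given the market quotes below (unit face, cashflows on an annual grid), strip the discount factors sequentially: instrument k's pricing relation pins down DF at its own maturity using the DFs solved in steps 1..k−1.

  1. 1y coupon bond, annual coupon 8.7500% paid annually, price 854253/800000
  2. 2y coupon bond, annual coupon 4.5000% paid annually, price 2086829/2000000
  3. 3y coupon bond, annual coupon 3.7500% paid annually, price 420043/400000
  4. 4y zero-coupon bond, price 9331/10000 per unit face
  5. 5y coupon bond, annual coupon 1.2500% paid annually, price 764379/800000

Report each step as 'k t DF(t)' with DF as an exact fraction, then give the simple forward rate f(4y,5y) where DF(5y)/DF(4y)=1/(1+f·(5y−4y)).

1 1 9819/10000
2 2 4781/5000
3 3 9421/10000
4 4 9331/10000
5 5 4483/5000
f(4y,5y) = ((9331/10000)/(4483/5000) − 1)/(1) = 365/8966 ≈ 4.0709%

step 1 [1y] bond c/1=7/80: DF=(854253/800000 − 7/80·(0))/(1+7/80) = 9819/10000 ≈ 0.981900
step 2 [2y] bond c/1=9/200: DF=(2086829/2000000 − 9/200·(0.981900))/(1+9/200) = 4781/5000 ≈ 0.956200
step 3 [3y] bond c/1=3/80: DF=(420043/400000 − 3/80·(0.981900+0.956200))/(1+3/80) = 9421/10000 ≈ 0.942100
step 4 [4y] zero: DF = P = 9331/10000 ≈ 0.933100
step 5 [5y] bond c/1=1/80: DF=(764379/800000 − 1/80·(0.981900+0.956200+0.942100+0.933100))/(1+1/80) = 4483/5000 ≈ 0.896600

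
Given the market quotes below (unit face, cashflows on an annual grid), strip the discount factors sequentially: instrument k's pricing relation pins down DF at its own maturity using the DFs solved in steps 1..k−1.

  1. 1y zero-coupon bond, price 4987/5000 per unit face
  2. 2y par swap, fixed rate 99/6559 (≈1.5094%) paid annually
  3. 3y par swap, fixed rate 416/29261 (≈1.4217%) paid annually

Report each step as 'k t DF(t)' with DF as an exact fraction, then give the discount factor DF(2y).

step 1 [1y] zero: DF = P = 4987/5000 ≈ 0.997400
step 2 [2y] swap r/1=99/6559: DF=(1 − 99/6559·(0.997400))/(1+99/6559) = 9703/10000 ≈ 0.970300
step 3 [3y] swap r/1=416/29261: DF=(1 − 416/29261·(0.997400+0.970300))/(1+416/29261) = 599/625 ≈ 0.958400

1 1 4987/5000
2 2 9703/10000
3 3 599/625
DF(2y) = 9703/10000 ≈ 0.970300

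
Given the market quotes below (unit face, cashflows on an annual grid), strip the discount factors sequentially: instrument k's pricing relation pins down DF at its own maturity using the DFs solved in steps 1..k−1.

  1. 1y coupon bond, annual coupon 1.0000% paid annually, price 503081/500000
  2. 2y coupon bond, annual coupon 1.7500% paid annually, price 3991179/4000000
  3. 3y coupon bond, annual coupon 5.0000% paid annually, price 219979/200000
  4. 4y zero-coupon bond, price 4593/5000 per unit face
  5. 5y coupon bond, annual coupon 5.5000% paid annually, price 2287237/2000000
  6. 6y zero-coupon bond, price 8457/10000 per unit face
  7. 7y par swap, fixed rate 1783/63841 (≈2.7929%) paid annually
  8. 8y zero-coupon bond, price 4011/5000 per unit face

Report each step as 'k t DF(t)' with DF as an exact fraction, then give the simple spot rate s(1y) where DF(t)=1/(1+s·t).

step 1 [1y] bond c/1=1/100: DF=(503081/500000 − 1/100·(0))/(1+1/100) = 4981/5000 ≈ 0.996200
step 2 [2y] bond c/1=7/400: DF=(3991179/4000000 − 7/400·(0.996200))/(1+7/400) = 1927/2000 ≈ 0.963500
step 3 [3y] bond c/1=1/20: DF=(219979/200000 − 1/20·(0.996200+0.963500))/(1+1/20) = 4771/5000 ≈ 0.954200
step 4 [4y] zero: DF = P = 4593/5000 ≈ 0.918600
step 5 [5y] bond c/1=11/200: DF=(2287237/2000000 − 11/200·(0.996200+0.963500+0.954200+0.918600))/(1+11/200) = 4421/5000 ≈ 0.884200
step 6 [6y] zero: DF = P = 8457/10000 ≈ 0.845700
step 7 [7y] swap r/1=1783/63841: DF=(1 − 1783/63841·(0.996200+0.963500+0.954200+0.918600+0.884200+0.845700))/(1+1783/63841) = 8217/10000 ≈ 0.821700
step 8 [8y] zero: DF = P = 4011/5000 ≈ 0.802200

1 1 4981/5000
2 2 1927/2000
3 3 4771/5000
4 4 4593/5000
5 5 4421/5000
6 6 8457/10000
7 7 8217/10000
8 8 4011/5000
s(1y) = (1/(4981/5000) − 1)/(1) = 19/4981 ≈ 0.3814%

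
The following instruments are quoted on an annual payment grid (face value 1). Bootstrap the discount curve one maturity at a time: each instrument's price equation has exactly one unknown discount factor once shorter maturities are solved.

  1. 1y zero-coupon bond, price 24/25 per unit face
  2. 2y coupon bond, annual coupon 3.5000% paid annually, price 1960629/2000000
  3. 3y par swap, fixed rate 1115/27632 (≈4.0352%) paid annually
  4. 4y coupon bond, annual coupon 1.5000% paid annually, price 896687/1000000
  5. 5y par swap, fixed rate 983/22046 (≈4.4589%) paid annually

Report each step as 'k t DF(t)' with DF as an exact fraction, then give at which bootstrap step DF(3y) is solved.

1 1 24/25
2 2 9147/10000
3 3 1777/2000
4 4 4213/5000
5 5 4017/5000
DF(3y) is solved at step 3

step 1 [1y] zero: DF = P = 24/25 ≈ 0.960000
step 2 [2y] bond c/1=7/200: DF=(1960629/2000000 − 7/200·(0.960000))/(1+7/200) = 9147/10000 ≈ 0.914700
step 3 [3y] swap r/1=1115/27632: DF=(1 − 1115/27632·(0.960000+0.914700))/(1+1115/27632) = 1777/2000 ≈ 0.888500
step 4 [4y] bond c/1=3/200: DF=(896687/1000000 − 3/200·(0.960000+0.914700+0.888500))/(1+3/200) = 4213/5000 ≈ 0.842600
step 5 [5y] swap r/1=983/22046: DF=(1 − 983/22046·(0.960000+0.914700+0.888500+0.842600))/(1+983/22046) = 4017/5000 ≈ 0.803400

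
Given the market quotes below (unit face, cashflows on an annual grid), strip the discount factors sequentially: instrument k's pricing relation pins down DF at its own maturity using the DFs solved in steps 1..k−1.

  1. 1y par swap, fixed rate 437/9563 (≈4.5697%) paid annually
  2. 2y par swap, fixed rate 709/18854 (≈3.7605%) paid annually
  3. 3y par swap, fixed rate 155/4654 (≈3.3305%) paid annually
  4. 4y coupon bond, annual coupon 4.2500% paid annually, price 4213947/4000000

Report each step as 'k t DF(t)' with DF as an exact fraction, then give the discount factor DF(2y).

step 1 [1y] swap r/1=437/9563: DF=(1 − 437/9563·(0))/(1+437/9563) = 9563/10000 ≈ 0.956300
step 2 [2y] swap r/1=709/18854: DF=(1 − 709/18854·(0.956300))/(1+709/18854) = 9291/10000 ≈ 0.929100
step 3 [3y] swap r/1=155/4654: DF=(1 − 155/4654·(0.956300+0.929100))/(1+155/4654) = 907/1000 ≈ 0.907000
step 4 [4y] bond c/1=17/400: DF=(4213947/4000000 − 17/400·(0.956300+0.929100+0.907000))/(1+17/400) = 8967/10000 ≈ 0.896700

1 1 9563/10000
2 2 9291/10000
3 3 907/1000
4 4 8967/10000
DF(2y) = 9291/10000 ≈ 0.929100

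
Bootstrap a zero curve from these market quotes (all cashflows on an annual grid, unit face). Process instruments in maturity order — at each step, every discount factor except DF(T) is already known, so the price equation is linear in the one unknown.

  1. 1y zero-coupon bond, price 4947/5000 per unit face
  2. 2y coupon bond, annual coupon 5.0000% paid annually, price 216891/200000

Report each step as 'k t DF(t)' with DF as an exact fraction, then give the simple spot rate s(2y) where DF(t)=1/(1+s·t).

step 1 [1y] zero: DF = P = 4947/5000 ≈ 0.989400
step 2 [2y] bond c/1=1/20: DF=(216891/200000 − 1/20·(0.989400))/(1+1/20) = 9857/10000 ≈ 0.985700

1 1 4947/5000
2 2 9857/10000
s(2y) = (1/(9857/10000) − 1)/(2) = 143/19714 ≈ 0.7254%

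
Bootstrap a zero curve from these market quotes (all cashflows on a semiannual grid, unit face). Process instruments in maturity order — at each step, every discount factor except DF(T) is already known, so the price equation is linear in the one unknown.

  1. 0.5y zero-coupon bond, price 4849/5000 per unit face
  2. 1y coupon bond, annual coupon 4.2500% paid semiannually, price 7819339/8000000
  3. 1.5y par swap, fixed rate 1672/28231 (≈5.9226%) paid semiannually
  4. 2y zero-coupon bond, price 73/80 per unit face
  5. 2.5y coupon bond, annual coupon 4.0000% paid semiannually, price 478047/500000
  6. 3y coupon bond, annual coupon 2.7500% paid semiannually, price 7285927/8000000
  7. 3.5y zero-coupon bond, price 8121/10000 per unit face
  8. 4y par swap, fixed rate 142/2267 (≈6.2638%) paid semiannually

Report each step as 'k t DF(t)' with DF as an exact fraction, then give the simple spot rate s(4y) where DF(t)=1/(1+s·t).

step 1 [0.5y] zero: DF = P = 4849/5000 ≈ 0.969800
step 2 [1y] bond c/2=17/800: DF=(7819339/8000000 − 17/800·(0.969800))/(1+17/800) = 9369/10000 ≈ 0.936900
step 3 [1.5y] swap r/2=836/28231: DF=(1 − 836/28231·(0.969800+0.936900))/(1+836/28231) = 2291/2500 ≈ 0.916400
step 4 [2y] zero: DF = P = 73/80 ≈ 0.912500
step 5 [2.5y] bond c/2=1/50: DF=(478047/500000 − 1/50·(0.969800+0.936900+0.916400+0.912500))/(1+1/50) = 8641/10000 ≈ 0.864100
step 6 [3y] bond c/2=11/800: DF=(7285927/8000000 − 11/800·(0.969800+0.936900+0.916400+0.912500+0.864100))/(1+11/800) = 209/250 ≈ 0.836000
step 7 [3.5y] zero: DF = P = 8121/10000 ≈ 0.812100
step 8 [4y] swap r/2=71/2267: DF=(1 − 71/2267·(0.969800+0.936900+0.916400+0.912500+0.864100+0.836000+0.812100))/(1+71/2267) = 7799/10000 ≈ 0.779900

1 1/2 4849/5000
2 1 9369/10000
3 3/2 2291/2500
4 2 73/80
5 5/2 8641/10000
6 3 209/250
7 7/2 8121/10000
8 4 7799/10000
s(4y) = (1/(7799/10000) − 1)/(4) = 2201/31196 ≈ 7.0554%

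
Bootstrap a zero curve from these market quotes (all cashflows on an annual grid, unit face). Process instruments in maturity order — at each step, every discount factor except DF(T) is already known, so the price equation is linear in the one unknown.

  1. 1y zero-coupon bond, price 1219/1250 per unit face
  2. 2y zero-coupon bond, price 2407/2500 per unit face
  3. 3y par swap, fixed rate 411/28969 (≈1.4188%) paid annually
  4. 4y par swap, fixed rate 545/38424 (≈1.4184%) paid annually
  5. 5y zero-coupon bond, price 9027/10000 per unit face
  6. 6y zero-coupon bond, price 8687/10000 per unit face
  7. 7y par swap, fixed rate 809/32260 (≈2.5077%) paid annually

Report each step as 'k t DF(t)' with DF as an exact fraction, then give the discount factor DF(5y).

step 1 [1y] zero: DF = P = 1219/1250 ≈ 0.975200
step 2 [2y] zero: DF = P = 2407/2500 ≈ 0.962800
step 3 [3y] swap r/1=411/28969: DF=(1 − 411/28969·(0.975200+0.962800))/(1+411/28969) = 9589/10000 ≈ 0.958900
step 4 [4y] swap r/1=545/38424: DF=(1 − 545/38424·(0.975200+0.962800+0.958900))/(1+545/38424) = 1891/2000 ≈ 0.945500
step 5 [5y] zero: DF = P = 9027/10000 ≈ 0.902700
step 6 [6y] zero: DF = P = 8687/10000 ≈ 0.868700
step 7 [7y] swap r/1=809/32260: DF=(1 − 809/32260·(0.975200+0.962800+0.958900+0.945500+0.902700+0.868700))/(1+809/32260) = 4191/5000 ≈ 0.838200

1 1 1219/1250
2 2 2407/2500
3 3 9589/10000
4 4 1891/2000
5 5 9027/10000
6 6 8687/10000
7 7 4191/5000
DF(5y) = 9027/10000 ≈ 0.902700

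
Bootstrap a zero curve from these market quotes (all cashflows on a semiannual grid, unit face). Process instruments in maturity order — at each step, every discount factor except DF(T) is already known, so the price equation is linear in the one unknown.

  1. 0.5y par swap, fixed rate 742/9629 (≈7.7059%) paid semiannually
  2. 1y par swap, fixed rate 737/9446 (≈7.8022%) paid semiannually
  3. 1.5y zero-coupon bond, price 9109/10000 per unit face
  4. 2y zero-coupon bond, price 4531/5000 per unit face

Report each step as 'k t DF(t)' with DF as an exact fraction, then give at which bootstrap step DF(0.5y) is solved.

step 1 [0.5y] swap r/2=371/9629: DF=(1 − 371/9629·(0))/(1+371/9629) = 9629/10000 ≈ 0.962900
step 2 [1y] swap r/2=737/18892: DF=(1 − 737/18892·(0.962900))/(1+737/18892) = 9263/10000 ≈ 0.926300
step 3 [1.5y] zero: DF = P = 9109/10000 ≈ 0.910900
step 4 [2y] zero: DF = P = 4531/5000 ≈ 0.906200

1 1/2 9629/10000
2 1 9263/10000
3 3/2 9109/10000
4 2 4531/5000
DF(0.5y) is solved at step 1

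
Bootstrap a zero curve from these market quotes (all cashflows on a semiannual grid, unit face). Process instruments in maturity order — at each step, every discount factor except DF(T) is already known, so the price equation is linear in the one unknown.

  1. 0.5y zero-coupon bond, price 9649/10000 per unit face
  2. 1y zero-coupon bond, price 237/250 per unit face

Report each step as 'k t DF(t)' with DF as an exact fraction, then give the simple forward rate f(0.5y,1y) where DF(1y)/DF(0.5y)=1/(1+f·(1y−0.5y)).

step 1 [0.5y] zero: DF = P = 9649/10000 ≈ 0.964900
step 2 [1y] zero: DF = P = 237/250 ≈ 0.948000

1 1/2 9649/10000
2 1 237/250
f(0.5y,1y) = ((9649/10000)/(237/250) − 1)/(1/2) = 169/4740 ≈ 3.5654%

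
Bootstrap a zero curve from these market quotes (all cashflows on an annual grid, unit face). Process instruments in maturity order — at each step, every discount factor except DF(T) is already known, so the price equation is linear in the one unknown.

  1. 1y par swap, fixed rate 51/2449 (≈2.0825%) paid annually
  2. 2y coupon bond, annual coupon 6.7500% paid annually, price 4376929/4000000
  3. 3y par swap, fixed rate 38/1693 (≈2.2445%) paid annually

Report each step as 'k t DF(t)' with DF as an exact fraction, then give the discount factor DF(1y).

step 1 [1y] swap r/1=51/2449: DF=(1 − 51/2449·(0))/(1+51/2449) = 2449/2500 ≈ 0.979600
step 2 [2y] bond c/1=27/400: DF=(4376929/4000000 − 27/400·(0.979600))/(1+27/400) = 9631/10000 ≈ 0.963100
step 3 [3y] swap r/1=38/1693: DF=(1 − 38/1693·(0.979600+0.963100))/(1+38/1693) = 4677/5000 ≈ 0.935400

1 1 2449/2500
2 2 9631/10000
3 3 4677/5000
DF(1y) = 2449/2500 ≈ 0.979600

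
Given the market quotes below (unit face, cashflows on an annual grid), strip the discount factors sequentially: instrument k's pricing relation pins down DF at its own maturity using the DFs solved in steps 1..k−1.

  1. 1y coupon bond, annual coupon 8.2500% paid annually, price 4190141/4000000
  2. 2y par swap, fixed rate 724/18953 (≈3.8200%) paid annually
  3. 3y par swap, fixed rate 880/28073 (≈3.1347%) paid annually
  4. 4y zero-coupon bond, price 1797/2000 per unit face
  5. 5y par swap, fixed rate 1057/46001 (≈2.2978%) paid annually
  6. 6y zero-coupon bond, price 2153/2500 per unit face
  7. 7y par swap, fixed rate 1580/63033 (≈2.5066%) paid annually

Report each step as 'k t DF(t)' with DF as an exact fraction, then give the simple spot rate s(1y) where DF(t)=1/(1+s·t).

1 1 9677/10000
2 2 2319/2500
3 3 114/125
4 4 1797/2000
5 5 8943/10000
6 6 2153/2500
7 7 421/500
s(1y) = (1/(9677/10000) − 1)/(1) = 323/9677 ≈ 3.3378%

step 1 [1y] bond c/1=33/400: DF=(4190141/4000000 − 33/400·(0))/(1+33/400) = 9677/10000 ≈ 0.967700
step 2 [2y] swap r/1=724/18953: DF=(1 − 724/18953·(0.967700))/(1+724/18953) = 2319/2500 ≈ 0.927600
step 3 [3y] swap r/1=880/28073: DF=(1 − 880/28073·(0.967700+0.927600))/(1+880/28073) = 114/125 ≈ 0.912000
step 4 [4y] zero: DF = P = 1797/2000 ≈ 0.898500
step 5 [5y] swap r/1=1057/46001: DF=(1 − 1057/46001·(0.967700+0.927600+0.912000+0.898500))/(1+1057/46001) = 8943/10000 ≈ 0.894300
step 6 [6y] zero: DF = P = 2153/2500 ≈ 0.861200
step 7 [7y] swap r/1=1580/63033: DF=(1 − 1580/63033·(0.967700+0.927600+0.912000+0.898500+0.894300+0.861200))/(1+1580/63033) = 421/500 ≈ 0.842000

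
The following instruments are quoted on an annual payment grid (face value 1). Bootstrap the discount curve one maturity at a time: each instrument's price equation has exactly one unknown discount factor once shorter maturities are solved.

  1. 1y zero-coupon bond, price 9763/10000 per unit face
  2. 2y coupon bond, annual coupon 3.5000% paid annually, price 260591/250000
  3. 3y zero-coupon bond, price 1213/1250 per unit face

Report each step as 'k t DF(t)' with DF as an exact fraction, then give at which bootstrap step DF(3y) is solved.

step 1 [1y] zero: DF = P = 9763/10000 ≈ 0.976300
step 2 [2y] bond c/1=7/200: DF=(260591/250000 − 7/200·(0.976300))/(1+7/200) = 9741/10000 ≈ 0.974100
step 3 [3y] zero: DF = P = 1213/1250 ≈ 0.970400

1 1 9763/10000
2 2 9741/10000
3 3 1213/1250
DF(3y) is solved at step 3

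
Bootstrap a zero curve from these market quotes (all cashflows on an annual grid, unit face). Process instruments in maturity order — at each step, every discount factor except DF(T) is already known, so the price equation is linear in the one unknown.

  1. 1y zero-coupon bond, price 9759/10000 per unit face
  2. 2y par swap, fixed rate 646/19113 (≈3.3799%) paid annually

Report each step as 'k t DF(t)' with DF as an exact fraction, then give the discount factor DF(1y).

step 1 [1y] zero: DF = P = 9759/10000 ≈ 0.975900
step 2 [2y] swap r/1=646/19113: DF=(1 − 646/19113·(0.975900))/(1+646/19113) = 4677/5000 ≈ 0.935400

1 1 9759/10000
2 2 4677/5000
DF(1y) = 9759/10000 ≈ 0.975900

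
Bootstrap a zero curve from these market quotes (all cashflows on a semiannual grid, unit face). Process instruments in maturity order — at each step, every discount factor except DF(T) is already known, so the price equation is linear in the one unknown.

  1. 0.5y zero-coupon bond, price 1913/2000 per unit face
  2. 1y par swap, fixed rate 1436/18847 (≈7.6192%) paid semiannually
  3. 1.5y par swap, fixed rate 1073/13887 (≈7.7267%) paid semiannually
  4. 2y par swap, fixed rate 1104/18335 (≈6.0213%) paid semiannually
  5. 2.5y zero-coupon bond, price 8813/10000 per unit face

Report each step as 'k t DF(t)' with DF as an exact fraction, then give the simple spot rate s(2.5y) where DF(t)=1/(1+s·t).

step 1 [0.5y] zero: DF = P = 1913/2000 ≈ 0.956500
step 2 [1y] swap r/2=718/18847: DF=(1 − 718/18847·(0.956500))/(1+718/18847) = 4641/5000 ≈ 0.928200
step 3 [1.5y] swap r/2=1073/27774: DF=(1 − 1073/27774·(0.956500+0.928200))/(1+1073/27774) = 8927/10000 ≈ 0.892700
step 4 [2y] swap r/2=552/18335: DF=(1 − 552/18335·(0.956500+0.928200+0.892700))/(1+552/18335) = 556/625 ≈ 0.889600
step 5 [2.5y] zero: DF = P = 8813/10000 ≈ 0.881300

1 1/2 1913/2000
2 1 4641/5000
3 3/2 8927/10000
4 2 556/625
5 5/2 8813/10000
s(2.5y) = (1/(8813/10000) − 1)/(5/2) = 2374/44065 ≈ 5.3875%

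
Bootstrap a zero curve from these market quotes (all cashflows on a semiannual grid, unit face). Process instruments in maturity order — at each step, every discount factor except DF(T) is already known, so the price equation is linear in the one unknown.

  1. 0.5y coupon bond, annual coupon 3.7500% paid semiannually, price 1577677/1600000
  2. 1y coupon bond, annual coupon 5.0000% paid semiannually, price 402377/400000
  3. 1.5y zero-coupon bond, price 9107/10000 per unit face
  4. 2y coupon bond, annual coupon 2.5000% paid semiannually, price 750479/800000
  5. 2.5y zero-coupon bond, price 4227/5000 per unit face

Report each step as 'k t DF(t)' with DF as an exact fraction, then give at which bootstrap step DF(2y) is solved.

step 1 [0.5y] bond c/2=3/160: DF=(1577677/1600000 − 3/160·(0))/(1+3/160) = 9679/10000 ≈ 0.967900
step 2 [1y] bond c/2=1/40: DF=(402377/400000 − 1/40·(0.967900))/(1+1/40) = 4789/5000 ≈ 0.957800
step 3 [1.5y] zero: DF = P = 9107/10000 ≈ 0.910700
step 4 [2y] bond c/2=1/80: DF=(750479/800000 − 1/80·(0.967900+0.957800+0.910700))/(1+1/80) = 1783/2000 ≈ 0.891500
step 5 [2.5y] zero: DF = P = 4227/5000 ≈ 0.845400

1 1/2 9679/10000
2 1 4789/5000
3 3/2 9107/10000
4 2 1783/2000
5 5/2 4227/5000
DF(2y) is solved at step 4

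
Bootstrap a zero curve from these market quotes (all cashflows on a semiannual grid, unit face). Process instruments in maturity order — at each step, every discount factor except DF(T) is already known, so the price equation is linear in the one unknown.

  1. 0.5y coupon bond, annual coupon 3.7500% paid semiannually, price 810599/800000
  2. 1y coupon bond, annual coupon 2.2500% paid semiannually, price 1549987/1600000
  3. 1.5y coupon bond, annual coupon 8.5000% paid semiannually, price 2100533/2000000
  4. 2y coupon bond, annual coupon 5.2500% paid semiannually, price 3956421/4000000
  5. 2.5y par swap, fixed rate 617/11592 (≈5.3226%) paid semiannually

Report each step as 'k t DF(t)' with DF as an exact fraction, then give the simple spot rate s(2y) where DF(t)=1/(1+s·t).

1 1/2 4973/5000
2 1 9469/10000
3 3/2 9283/10000
4 2 1113/1250
5 5/2 4383/5000
s(2y) = (1/(1113/1250) − 1)/(2) = 137/2226 ≈ 6.1545%

step 1 [0.5y] bond c/2=3/160: DF=(810599/800000 − 3/160·(0))/(1+3/160) = 4973/5000 ≈ 0.994600
step 2 [1y] bond c/2=9/800: DF=(1549987/1600000 − 9/800·(0.994600))/(1+9/800) = 9469/10000 ≈ 0.946900
step 3 [1.5y] bond c/2=17/400: DF=(2100533/2000000 − 17/400·(0.994600+0.946900))/(1+17/400) = 9283/10000 ≈ 0.928300
step 4 [2y] bond c/2=21/800: DF=(3956421/4000000 − 21/800·(0.994600+0.946900+0.928300))/(1+21/800) = 1113/1250 ≈ 0.890400
step 5 [2.5y] swap r/2=617/23184: DF=(1 − 617/23184·(0.994600+0.946900+0.928300+0.890400))/(1+617/23184) = 4383/5000 ≈ 0.876600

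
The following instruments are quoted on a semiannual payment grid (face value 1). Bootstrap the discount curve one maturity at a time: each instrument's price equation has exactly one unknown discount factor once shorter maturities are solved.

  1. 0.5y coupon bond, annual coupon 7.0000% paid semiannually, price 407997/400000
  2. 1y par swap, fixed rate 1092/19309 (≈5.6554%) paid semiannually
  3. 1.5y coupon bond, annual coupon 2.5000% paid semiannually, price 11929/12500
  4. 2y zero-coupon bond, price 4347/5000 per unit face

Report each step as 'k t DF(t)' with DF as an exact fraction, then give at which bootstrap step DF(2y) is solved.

step 1 [0.5y] bond c/2=7/200: DF=(407997/400000 − 7/200·(0))/(1+7/200) = 1971/2000 ≈ 0.985500
step 2 [1y] swap r/2=546/19309: DF=(1 − 546/19309·(0.985500))/(1+546/19309) = 4727/5000 ≈ 0.945400
step 3 [1.5y] bond c/2=1/80: DF=(11929/12500 − 1/80·(0.985500+0.945400))/(1+1/80) = 9187/10000 ≈ 0.918700
step 4 [2y] zero: DF = P = 4347/5000 ≈ 0.869400

1 1/2 1971/2000
2 1 4727/5000
3 3/2 9187/10000
4 2 4347/5000
DF(2y) is solved at step 4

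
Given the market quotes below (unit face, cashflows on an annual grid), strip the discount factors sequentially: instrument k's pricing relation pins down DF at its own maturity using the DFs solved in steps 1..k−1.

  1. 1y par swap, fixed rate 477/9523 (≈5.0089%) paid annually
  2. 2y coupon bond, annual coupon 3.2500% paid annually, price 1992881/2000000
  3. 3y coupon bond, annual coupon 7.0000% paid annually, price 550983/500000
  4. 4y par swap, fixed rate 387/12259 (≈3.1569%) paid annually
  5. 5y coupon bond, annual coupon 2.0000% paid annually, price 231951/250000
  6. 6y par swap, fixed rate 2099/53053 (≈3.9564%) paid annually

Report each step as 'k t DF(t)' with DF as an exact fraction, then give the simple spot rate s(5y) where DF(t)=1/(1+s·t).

step 1 [1y] swap r/1=477/9523: DF=(1 − 477/9523·(0))/(1+477/9523) = 9523/10000 ≈ 0.952300
step 2 [2y] bond c/1=13/400: DF=(1992881/2000000 − 13/400·(0.952300))/(1+13/400) = 9351/10000 ≈ 0.935100
step 3 [3y] bond c/1=7/100: DF=(550983/500000 − 7/100·(0.952300+0.935100))/(1+7/100) = 1133/1250 ≈ 0.906400
step 4 [4y] swap r/1=387/12259: DF=(1 − 387/12259·(0.952300+0.935100+0.906400))/(1+387/12259) = 8839/10000 ≈ 0.883900
step 5 [5y] bond c/1=1/50: DF=(231951/250000 − 1/50·(0.952300+0.935100+0.906400+0.883900))/(1+1/50) = 67/80 ≈ 0.837500
step 6 [6y] swap r/1=2099/53053: DF=(1 − 2099/53053·(0.952300+0.935100+0.906400+0.883900+0.837500))/(1+2099/53053) = 7901/10000 ≈ 0.790100

1 1 9523/10000
2 2 9351/10000
3 3 1133/1250
4 4 8839/10000
5 5 67/80
6 6 7901/10000
s(5y) = (1/(67/80) − 1)/(5) = 13/335 ≈ 3.8806%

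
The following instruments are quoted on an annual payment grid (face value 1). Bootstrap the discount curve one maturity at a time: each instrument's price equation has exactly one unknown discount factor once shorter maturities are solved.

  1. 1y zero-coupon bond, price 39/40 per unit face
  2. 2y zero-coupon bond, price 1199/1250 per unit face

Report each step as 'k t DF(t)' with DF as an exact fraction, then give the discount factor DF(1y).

1 1 39/40
2 2 1199/1250
DF(1y) = 39/40 ≈ 0.975000

step 1 [1y] zero: DF = P = 39/40 ≈ 0.975000
step 2 [2y] zero: DF = P = 1199/1250 ≈ 0.959200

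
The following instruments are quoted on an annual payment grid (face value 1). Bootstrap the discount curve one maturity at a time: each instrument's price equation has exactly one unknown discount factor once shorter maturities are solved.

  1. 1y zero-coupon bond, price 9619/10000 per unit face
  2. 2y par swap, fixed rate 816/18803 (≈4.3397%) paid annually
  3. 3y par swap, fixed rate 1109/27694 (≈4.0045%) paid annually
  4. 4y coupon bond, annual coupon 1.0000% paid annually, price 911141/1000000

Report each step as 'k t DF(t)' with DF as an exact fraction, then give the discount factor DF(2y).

step 1 [1y] zero: DF = P = 9619/10000 ≈ 0.961900
step 2 [2y] swap r/1=816/18803: DF=(1 − 816/18803·(0.961900))/(1+816/18803) = 574/625 ≈ 0.918400
step 3 [3y] swap r/1=1109/27694: DF=(1 − 1109/27694·(0.961900+0.918400))/(1+1109/27694) = 8891/10000 ≈ 0.889100
step 4 [4y] bond c/1=1/100: DF=(911141/1000000 − 1/100·(0.961900+0.918400+0.889100))/(1+1/100) = 8747/10000 ≈ 0.874700

1 1 9619/10000
2 2 574/625
3 3 8891/10000
4 4 8747/10000
DF(2y) = 574/625 ≈ 0.918400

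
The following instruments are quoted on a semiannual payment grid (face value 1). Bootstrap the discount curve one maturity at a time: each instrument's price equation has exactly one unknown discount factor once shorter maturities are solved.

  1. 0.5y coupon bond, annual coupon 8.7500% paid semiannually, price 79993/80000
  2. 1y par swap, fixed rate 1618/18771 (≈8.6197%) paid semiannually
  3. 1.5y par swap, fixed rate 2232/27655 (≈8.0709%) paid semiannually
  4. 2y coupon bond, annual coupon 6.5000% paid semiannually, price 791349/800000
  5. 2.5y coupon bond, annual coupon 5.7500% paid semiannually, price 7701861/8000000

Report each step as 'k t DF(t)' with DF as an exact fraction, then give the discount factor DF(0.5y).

1 1/2 479/500
2 1 9191/10000
3 3/2 2221/2500
4 2 871/1000
5 5/2 4171/5000
DF(0.5y) = 479/500 ≈ 0.958000

step 1 [0.5y] bond c/2=7/160: DF=(79993/80000 − 7/160·(0))/(1+7/160) = 479/500 ≈ 0.958000
step 2 [1y] swap r/2=809/18771: DF=(1 − 809/18771·(0.958000))/(1+809/18771) = 9191/10000 ≈ 0.919100
step 3 [1.5y] swap r/2=1116/27655: DF=(1 − 1116/27655·(0.958000+0.919100))/(1+1116/27655) = 2221/2500 ≈ 0.888400
step 4 [2y] bond c/2=13/400: DF=(791349/800000 − 13/400·(0.958000+0.919100+0.888400))/(1+13/400) = 871/1000 ≈ 0.871000
step 5 [2.5y] bond c/2=23/800: DF=(7701861/8000000 − 23/800·(0.958000+0.919100+0.888400+0.871000))/(1+23/800) = 4171/5000 ≈ 0.834200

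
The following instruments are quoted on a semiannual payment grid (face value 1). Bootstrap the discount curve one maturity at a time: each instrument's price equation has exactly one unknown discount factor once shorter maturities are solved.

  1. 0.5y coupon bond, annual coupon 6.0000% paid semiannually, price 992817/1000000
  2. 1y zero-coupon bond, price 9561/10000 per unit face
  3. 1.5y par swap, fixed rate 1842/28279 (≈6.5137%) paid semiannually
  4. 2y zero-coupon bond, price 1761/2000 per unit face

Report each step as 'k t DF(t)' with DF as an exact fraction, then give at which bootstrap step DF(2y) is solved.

step 1 [0.5y] bond c/2=3/100: DF=(992817/1000000 − 3/100·(0))/(1+3/100) = 9639/10000 ≈ 0.963900
step 2 [1y] zero: DF = P = 9561/10000 ≈ 0.956100
step 3 [1.5y] swap r/2=921/28279: DF=(1 − 921/28279·(0.963900+0.956100))/(1+921/28279) = 9079/10000 ≈ 0.907900
step 4 [2y] zero: DF = P = 1761/2000 ≈ 0.880500

1 1/2 9639/10000
2 1 9561/10000
3 3/2 9079/10000
4 2 1761/2000
DF(2y) is solved at step 4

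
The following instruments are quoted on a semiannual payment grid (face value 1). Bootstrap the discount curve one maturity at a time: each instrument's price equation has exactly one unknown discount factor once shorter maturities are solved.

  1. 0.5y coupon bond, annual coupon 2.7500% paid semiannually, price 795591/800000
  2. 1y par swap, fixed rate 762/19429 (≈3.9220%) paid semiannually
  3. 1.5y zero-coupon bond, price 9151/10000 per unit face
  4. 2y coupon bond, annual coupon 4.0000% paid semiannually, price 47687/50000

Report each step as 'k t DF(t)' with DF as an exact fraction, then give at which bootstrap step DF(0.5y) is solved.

step 1 [0.5y] bond c/2=11/800: DF=(795591/800000 − 11/800·(0))/(1+11/800) = 981/1000 ≈ 0.981000
step 2 [1y] swap r/2=381/19429: DF=(1 − 381/19429·(0.981000))/(1+381/19429) = 9619/10000 ≈ 0.961900
step 3 [1.5y] zero: DF = P = 9151/10000 ≈ 0.915100
step 4 [2y] bond c/2=1/50: DF=(47687/50000 − 1/50·(0.981000+0.961900+0.915100))/(1+1/50) = 879/1000 ≈ 0.879000

1 1/2 981/1000
2 1 9619/10000
3 3/2 9151/10000
4 2 879/1000
DF(0.5y) is solved at step 1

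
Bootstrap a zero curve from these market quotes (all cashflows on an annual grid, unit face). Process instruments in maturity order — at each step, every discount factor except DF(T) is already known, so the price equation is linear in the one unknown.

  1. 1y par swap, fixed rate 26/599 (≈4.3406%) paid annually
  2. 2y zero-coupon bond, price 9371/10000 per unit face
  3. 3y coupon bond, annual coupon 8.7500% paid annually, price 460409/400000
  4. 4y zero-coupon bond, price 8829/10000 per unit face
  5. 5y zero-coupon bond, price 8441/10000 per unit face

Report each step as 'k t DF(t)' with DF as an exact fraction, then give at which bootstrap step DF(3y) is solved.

1 1 599/625
2 2 9371/10000
3 3 9059/10000
4 4 8829/10000
5 5 8441/10000
DF(3y) is solved at step 3

step 1 [1y] swap r/1=26/599: DF=(1 − 26/599·(0))/(1+26/599) = 599/625 ≈ 0.958400
step 2 [2y] zero: DF = P = 9371/10000 ≈ 0.937100
step 3 [3y] bond c/1=7/80: DF=(460409/400000 − 7/80·(0.958400+0.937100))/(1+7/80) = 9059/10000 ≈ 0.905900
step 4 [4y] zero: DF = P = 8829/10000 ≈ 0.882900
step 5 [5y] zero: DF = P = 8441/10000 ≈ 0.844100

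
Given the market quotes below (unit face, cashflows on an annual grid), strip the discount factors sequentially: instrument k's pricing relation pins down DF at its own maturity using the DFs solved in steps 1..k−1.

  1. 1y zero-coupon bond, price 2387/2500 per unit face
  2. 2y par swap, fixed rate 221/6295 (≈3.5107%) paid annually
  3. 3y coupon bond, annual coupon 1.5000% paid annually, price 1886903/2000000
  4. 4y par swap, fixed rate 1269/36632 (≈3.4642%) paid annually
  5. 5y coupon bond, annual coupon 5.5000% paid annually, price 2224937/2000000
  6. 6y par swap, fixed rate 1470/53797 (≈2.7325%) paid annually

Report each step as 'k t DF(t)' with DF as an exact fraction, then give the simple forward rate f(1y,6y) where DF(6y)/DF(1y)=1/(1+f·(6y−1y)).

step 1 [1y] zero: DF = P = 2387/2500 ≈ 0.954800
step 2 [2y] swap r/1=221/6295: DF=(1 − 221/6295·(0.954800))/(1+221/6295) = 9337/10000 ≈ 0.933700
step 3 [3y] bond c/1=3/200: DF=(1886903/2000000 − 3/200·(0.954800+0.933700))/(1+3/200) = 1127/1250 ≈ 0.901600
step 4 [4y] swap r/1=1269/36632: DF=(1 − 1269/36632·(0.954800+0.933700+0.901600))/(1+1269/36632) = 8731/10000 ≈ 0.873100
step 5 [5y] bond c/1=11/200: DF=(2224937/2000000 − 11/200·(0.954800+0.933700+0.901600+0.873100))/(1+11/200) = 1727/2000 ≈ 0.863500
step 6 [6y] swap r/1=1470/53797: DF=(1 − 1470/53797·(0.954800+0.933700+0.901600+0.873100+0.863500))/(1+1470/53797) = 853/1000 ≈ 0.853000

1 1 2387/2500
2 2 9337/10000
3 3 1127/1250
4 4 8731/10000
5 5 1727/2000
6 6 853/1000
f(1y,6y) = ((2387/2500)/(853/1000) − 1)/(5) = 509/21325 ≈ 2.3869%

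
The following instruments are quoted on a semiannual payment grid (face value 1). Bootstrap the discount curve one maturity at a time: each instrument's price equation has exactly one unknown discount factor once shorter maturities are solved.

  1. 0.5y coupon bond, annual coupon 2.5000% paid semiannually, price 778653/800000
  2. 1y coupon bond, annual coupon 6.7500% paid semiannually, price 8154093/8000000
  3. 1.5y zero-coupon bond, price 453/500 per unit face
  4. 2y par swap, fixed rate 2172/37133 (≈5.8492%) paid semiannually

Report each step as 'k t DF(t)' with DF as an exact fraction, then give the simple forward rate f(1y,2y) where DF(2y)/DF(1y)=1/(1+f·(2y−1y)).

1 1/2 9613/10000
2 1 4773/5000
3 3/2 453/500
4 2 4457/5000
f(1y,2y) = ((4773/5000)/(4457/5000) − 1)/(1) = 316/4457 ≈ 7.0900%

step 1 [0.5y] bond c/2=1/80: DF=(778653/800000 − 1/80·(0))/(1+1/80) = 9613/10000 ≈ 0.961300
step 2 [1y] bond c/2=27/800: DF=(8154093/8000000 − 27/800·(0.961300))/(1+27/800) = 4773/5000 ≈ 0.954600
step 3 [1.5y] zero: DF = P = 453/500 ≈ 0.906000
step 4 [2y] swap r/2=1086/37133: DF=(1 − 1086/37133·(0.961300+0.954600+0.906000))/(1+1086/37133) = 4457/5000 ≈ 0.891400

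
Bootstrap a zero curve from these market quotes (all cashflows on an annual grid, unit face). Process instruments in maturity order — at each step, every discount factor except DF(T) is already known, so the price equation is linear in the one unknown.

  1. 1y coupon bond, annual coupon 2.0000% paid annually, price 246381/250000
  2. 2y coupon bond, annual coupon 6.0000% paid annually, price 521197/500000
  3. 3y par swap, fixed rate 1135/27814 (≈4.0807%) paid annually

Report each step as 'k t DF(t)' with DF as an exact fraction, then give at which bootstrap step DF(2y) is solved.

1 1 4831/5000
2 2 9287/10000
3 3 1773/2000
DF(2y) is solved at step 2

step 1 [1y] bond c/1=1/50: DF=(246381/250000 − 1/50·(0))/(1+1/50) = 4831/5000 ≈ 0.966200
step 2 [2y] bond c/1=3/50: DF=(521197/500000 − 3/50·(0.966200))/(1+3/50) = 9287/10000 ≈ 0.928700
step 3 [3y] swap r/1=1135/27814: DF=(1 − 1135/27814·(0.966200+0.928700))/(1+1135/27814) = 1773/2000 ≈ 0.886500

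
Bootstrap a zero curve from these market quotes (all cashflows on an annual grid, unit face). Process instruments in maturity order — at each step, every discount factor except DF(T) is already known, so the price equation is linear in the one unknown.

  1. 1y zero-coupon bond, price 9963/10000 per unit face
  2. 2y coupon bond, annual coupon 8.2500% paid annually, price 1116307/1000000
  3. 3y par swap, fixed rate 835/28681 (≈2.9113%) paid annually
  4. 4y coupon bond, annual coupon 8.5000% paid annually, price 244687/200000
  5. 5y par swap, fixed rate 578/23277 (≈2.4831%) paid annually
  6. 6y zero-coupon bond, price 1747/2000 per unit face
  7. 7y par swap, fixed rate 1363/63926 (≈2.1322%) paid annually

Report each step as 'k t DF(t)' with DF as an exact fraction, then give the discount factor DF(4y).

1 1 9963/10000
2 2 9553/10000
3 3 1833/2000
4 4 9029/10000
5 5 2211/2500
6 6 1747/2000
7 7 8637/10000
DF(4y) = 9029/10000 ≈ 0.902900

step 1 [1y] zero: DF = P = 9963/10000 ≈ 0.996300
step 2 [2y] bond c/1=33/400: DF=(1116307/1000000 − 33/400·(0.996300))/(1+33/400) = 9553/10000 ≈ 0.955300
step 3 [3y] swap r/1=835/28681: DF=(1 − 835/28681·(0.996300+0.955300))/(1+835/28681) = 1833/2000 ≈ 0.916500
step 4 [4y] bond c/1=17/200: DF=(244687/200000 − 17/200·(0.996300+0.955300+0.916500))/(1+17/200) = 9029/10000 ≈ 0.902900
step 5 [5y] swap r/1=578/23277: DF=(1 − 578/23277·(0.996300+0.955300+0.916500+0.902900))/(1+578/23277) = 2211/2500 ≈ 0.884400
step 6 [6y] zero: DF = P = 1747/2000 ≈ 0.873500
step 7 [7y] swap r/1=1363/63926: DF=(1 − 1363/63926·(0.996300+0.955300+0.916500+0.902900+0.884400+0.873500))/(1+1363/63926) = 8637/10000 ≈ 0.863700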